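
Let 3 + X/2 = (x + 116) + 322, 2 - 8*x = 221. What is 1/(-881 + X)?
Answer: -4/263 ≈ -0.015209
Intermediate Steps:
x = -219/8 (x = ¼ - ⅛*221 = ¼ - 221/8 = -219/8 ≈ -27.375)
X = 3261/4 (X = -6 + 2*((-219/8 + 116) + 322) = -6 + 2*(709/8 + 322) = -6 + 2*(3285/8) = -6 + 3285/4 = 3261/4 ≈ 815.25)
1/(-881 + X) = 1/(-881 + 3261/4) = 1/(-263/4) = -4/263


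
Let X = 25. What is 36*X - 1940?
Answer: -1040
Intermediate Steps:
36*X - 1940 = 36*25 - 1940 = 900 - 1940 = -1040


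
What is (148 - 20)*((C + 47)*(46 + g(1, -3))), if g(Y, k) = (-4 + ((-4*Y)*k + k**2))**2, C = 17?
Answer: 2744320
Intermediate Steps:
g(Y, k) = (-4 + k**2 - 4*Y*k)**2 (g(Y, k) = (-4 + (-4*Y*k + k**2))**2 = (-4 + (k**2 - 4*Y*k))**2 = (-4 + k**2 - 4*Y*k)**2)
(148 - 20)*((C + 47)*(46 + g(1, -3))) = (148 - 20)*((17 + 47)*(46 + (4 - 1*(-3)**2 + 4*1*(-3))**2)) = 128*(64*(46 + (4 - 1*9 - 12)**2)) = 128*(64*(46 + (4 - 9 - 12)**2)) = 128*(64*(46 + (-17)**2)) = 128*(64*(46 + 289)) = 128*(64*335) = 128*21440 = 2744320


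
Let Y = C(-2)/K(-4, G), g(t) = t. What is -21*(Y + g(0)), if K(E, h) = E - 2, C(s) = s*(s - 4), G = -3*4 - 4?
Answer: 42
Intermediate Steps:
G = -16 (G = -12 - 4 = -16)
C(s) = s*(-4 + s)
K(E, h) = -2 + E
Y = -2 (Y = (-2*(-4 - 2))/(-2 - 4) = -2*(-6)/(-6) = 12*(-⅙) = -2)
-21*(Y + g(0)) = -21*(-2 + 0) = -21*(-2) = 42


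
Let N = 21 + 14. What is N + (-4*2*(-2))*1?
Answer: 51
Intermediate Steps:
N = 35
N + (-4*2*(-2))*1 = 35 + (-4*2*(-2))*1 = 35 - 8*(-2)*1 = 35 + 16*1 = 35 + 16 = 51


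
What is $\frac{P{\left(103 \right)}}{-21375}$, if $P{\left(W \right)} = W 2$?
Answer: $- \frac{206}{21375} \approx -0.0096374$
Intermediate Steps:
$P{\left(W \right)} = 2 W$
$\frac{P{\left(103 \right)}}{-21375} = \frac{2 \cdot 103}{-21375} = 206 \left(- \frac{1}{21375}\right) = - \frac{206}{21375}$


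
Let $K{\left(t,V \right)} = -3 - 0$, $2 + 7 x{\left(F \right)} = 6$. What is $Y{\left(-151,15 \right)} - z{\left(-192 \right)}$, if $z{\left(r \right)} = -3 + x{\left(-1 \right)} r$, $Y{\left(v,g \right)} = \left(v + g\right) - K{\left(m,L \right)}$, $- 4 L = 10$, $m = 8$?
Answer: $- \frac{142}{7} \approx -20.286$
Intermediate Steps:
$L = - \frac{5}{2}$ ($L = \left(- \frac{1}{4}\right) 10 = - \frac{5}{2} \approx -2.5$)
$x{\left(F \right)} = \frac{4}{7}$ ($x{\left(F \right)} = - \frac{2}{7} + \frac{1}{7} \cdot 6 = - \frac{2}{7} + \frac{6}{7} = \frac{4}{7}$)
$K{\left(t,V \right)} = -3$ ($K{\left(t,V \right)} = -3 + 0 = -3$)
$Y{\left(v,g \right)} = 3 + g + v$ ($Y{\left(v,g \right)} = \left(v + g\right) - -3 = \left(g + v\right) + 3 = 3 + g + v$)
$z{\left(r \right)} = -3 + \frac{4 r}{7}$
$Y{\left(-151,15 \right)} - z{\left(-192 \right)} = \left(3 + 15 - 151\right) - \left(-3 + \frac{4}{7} \left(-192\right)\right) = -133 - \left(-3 - \frac{768}{7}\right) = -133 - - \frac{789}{7} = -133 + \frac{789}{7} = - \frac{142}{7}$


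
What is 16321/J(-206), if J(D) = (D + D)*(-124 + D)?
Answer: 16321/135960 ≈ 0.12004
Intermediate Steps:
J(D) = 2*D*(-124 + D) (J(D) = (2*D)*(-124 + D) = 2*D*(-124 + D))
16321/J(-206) = 16321/((2*(-206)*(-124 - 206))) = 16321/((2*(-206)*(-330))) = 16321/135960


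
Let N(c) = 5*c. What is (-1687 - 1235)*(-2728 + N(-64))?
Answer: 8906256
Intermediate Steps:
(-1687 - 1235)*(-2728 + N(-64)) = (-1687 - 1235)*(-2728 + 5*(-64)) = -2922*(-2728 - 320) = -2922*(-3048) = 8906256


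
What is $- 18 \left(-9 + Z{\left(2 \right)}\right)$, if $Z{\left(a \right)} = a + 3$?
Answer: $72$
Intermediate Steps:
$Z{\left(a \right)} = 3 + a$
$- 18 \left(-9 + Z{\left(2 \right)}\right) = - 18 \left(-9 + \left(3 + 2\right)\right) = - 18 \left(-9 + 5\right) = \left(-18\right) \left(-4\right) = 72$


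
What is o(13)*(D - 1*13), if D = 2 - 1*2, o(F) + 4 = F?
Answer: -117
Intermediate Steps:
o(F) = -4 + F
D = 0 (D = 2 - 2 = 0)
o(13)*(D - 1*13) = (-4 + 13)*(0 - 1*13) = 9*(0 - 13) = 9*(-13) = -117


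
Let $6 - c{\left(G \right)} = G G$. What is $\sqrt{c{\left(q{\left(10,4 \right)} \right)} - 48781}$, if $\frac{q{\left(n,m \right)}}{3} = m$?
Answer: $i \sqrt{48919} \approx 221.18 i$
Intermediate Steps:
$q{\left(n,m \right)} = 3 m$
$c{\left(G \right)} = 6 - G^{2}$ ($c{\left(G \right)} = 6 - G G = 6 - G^{2}$)
$\sqrt{c{\left(q{\left(10,4 \right)} \right)} - 48781} = \sqrt{\left(6 - \left(3 \cdot 4\right)^{2}\right) - 48781} = \sqrt{\left(6 - 12^{2}\right) - 48781} = \sqrt{\left(6 - 144\right) - 48781} = \sqrt{-138 - 48781} = \sqrt{-48919} = i \sqrt{48919}$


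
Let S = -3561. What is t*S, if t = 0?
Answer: 0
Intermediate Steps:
t*S = 0*(-3561) = 0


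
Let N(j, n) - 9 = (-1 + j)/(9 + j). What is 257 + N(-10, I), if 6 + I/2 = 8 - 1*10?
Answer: 277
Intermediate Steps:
I = -16 (I = -12 + 2*(8 - 1*10) = -12 + 2*(8 - 10) = -12 + 2*(-2) = -12 - 4 = -16)
N(j, n) = 9 + (-1 + j)/(9 + j)
257 + N(-10, I) = 257 + 10*(8 - 10)/(9 - 10) = 257 + 10*(-2)/(-1) = 257 + 10*(-1)*(-2) = 257 + 20 = 277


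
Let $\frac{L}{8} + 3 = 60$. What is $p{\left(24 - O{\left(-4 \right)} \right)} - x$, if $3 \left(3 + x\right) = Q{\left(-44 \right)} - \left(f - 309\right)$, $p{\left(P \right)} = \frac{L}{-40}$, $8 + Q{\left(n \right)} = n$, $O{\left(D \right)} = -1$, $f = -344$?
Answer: $- \frac{3131}{15} \approx -208.73$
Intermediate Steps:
$L = 456$ ($L = -24 + 8 \cdot 60 = -24 + 480 = 456$)
$Q{\left(n \right)} = -8 + n$
$p{\left(P \right)} = - \frac{57}{5}$ ($p{\left(P \right)} = \frac{456}{-40} = 456 \left(- \frac{1}{40}\right) = - \frac{57}{5}$)
$x = \frac{592}{3}$ ($x = -3 + \frac{\left(-8 - 44\right) - \left(-344 - 309\right)}{3} = -3 + \frac{-52 - \left(-344 - 309\right)}{3} = -3 + \frac{-52 - -653}{3} = -3 + \frac{-52 + 653}{3} = -3 + \frac{1}{3} \cdot 601 = -3 + \frac{601}{3} = \frac{592}{3} \approx 197.33$)
$p{\left(24 - O{\left(-4 \right)} \right)} - x = - \frac{57}{5} - \frac{592}{3} = - \frac{3131}{15}$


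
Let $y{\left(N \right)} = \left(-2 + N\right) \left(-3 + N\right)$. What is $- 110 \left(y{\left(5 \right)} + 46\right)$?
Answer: $-5720$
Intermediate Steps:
$y{\left(N \right)} = \left(-3 + N\right) \left(-2 + N\right)$
$- 110 \left(y{\left(5 \right)} + 46\right) = - 110 \left(\left(6 + 5^{2} - 25\right) + 46\right) = - 110 \left(\left(6 + 25 - 25\right) + 46\right) = - 110 \left(6 + 46\right) = \left(-110\right) 52 = -5720$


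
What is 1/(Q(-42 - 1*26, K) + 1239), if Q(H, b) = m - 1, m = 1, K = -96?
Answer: 1/1239 ≈ 0.00080710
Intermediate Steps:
Q(H, b) = 0 (Q(H, b) = 1 - 1 = 0)
1/(Q(-42 - 1*26, K) + 1239) = 1/(0 + 1239) = 1/1239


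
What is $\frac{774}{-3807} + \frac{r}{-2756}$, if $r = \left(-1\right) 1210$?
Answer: $\frac{137407}{582894} \approx 0.23573$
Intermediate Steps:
$r = -1210$
$\frac{774}{-3807} + \frac{r}{-2756} = \frac{774}{-3807} - \frac{1210}{-2756} = 774 \left(- \frac{1}{3807}\right) - - \frac{605}{1378} = - \frac{86}{423} + \frac{605}{1378} = \frac{137407}{582894}$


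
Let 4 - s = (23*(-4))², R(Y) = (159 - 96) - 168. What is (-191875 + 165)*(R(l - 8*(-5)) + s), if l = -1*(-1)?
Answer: 1641996150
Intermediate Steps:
l = 1
R(Y) = -105 (R(Y) = 63 - 168 = -105)
s = -8460 (s = 4 - (23*(-4))² = 4 - 1*(-92)² = 4 - 1*8464 = 4 - 8464 = -8460)
(-191875 + 165)*(R(l - 8*(-5)) + s) = (-191875 + 165)*(-105 - 8460) = -191710*(-8565) = 1641996150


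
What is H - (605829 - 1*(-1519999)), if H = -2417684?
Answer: -4543512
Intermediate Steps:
H - (605829 - 1*(-1519999)) = -2417684 - (605829 - 1*(-1519999)) = -2417684 - (605829 + 1519999) = -2417684 - 1*2125828 = -2417684 - 2125828 = -4543512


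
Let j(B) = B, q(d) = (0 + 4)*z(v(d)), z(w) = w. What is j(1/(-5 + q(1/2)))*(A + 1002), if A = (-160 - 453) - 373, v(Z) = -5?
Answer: -16/25 ≈ -0.64000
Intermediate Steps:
q(d) = -20 (q(d) = (0 + 4)*(-5) = 4*(-5) = -20)
A = -986 (A = -613 - 373 = -986)
j(1/(-5 + q(1/2)))*(A + 1002) = (-986 + 1002)/(-5 - 20) = 16/(-25) = -1/25*16 = -16/25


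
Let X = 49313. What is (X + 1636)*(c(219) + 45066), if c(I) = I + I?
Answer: 2318383296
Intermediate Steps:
c(I) = 2*I
(X + 1636)*(c(219) + 45066) = (49313 + 1636)*(2*219 + 45066) = 50949*(438 + 45066) = 50949*45504 = 2318383296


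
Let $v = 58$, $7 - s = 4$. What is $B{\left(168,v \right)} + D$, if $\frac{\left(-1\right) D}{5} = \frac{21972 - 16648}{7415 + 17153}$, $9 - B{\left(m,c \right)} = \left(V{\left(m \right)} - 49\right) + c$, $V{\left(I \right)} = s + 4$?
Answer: $- \frac{49649}{6142} \approx -8.0835$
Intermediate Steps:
$s = 3$ ($s = 7 - 4 = 3$)
$V{\left(I \right)} = 7$ ($V{\left(I \right)} = 3 + 4 = 7$)
$B{\left(m,c \right)} = 51 - c$ ($B{\left(m,c \right)} = 9 - \left(\left(7 - 49\right) + c\right) = 9 - \left(-42 + c\right) = 51 - c$)
$D = - \frac{6655}{6142}$ ($D = - 5 \frac{21972 - 16648}{7415 + 17153} = - 5 \cdot \frac{5324}{24568} = - 5 \cdot 5324 \cdot \frac{1}{24568} = \left(-5\right) \frac{1331}{6142} = - \frac{6655}{6142} \approx -1.0835$)
$B{\left(168,v \right)} + D = \left(51 - 58\right) - \frac{6655}{6142} = -7 - \frac{6655}{6142} = - \frac{49649}{6142}$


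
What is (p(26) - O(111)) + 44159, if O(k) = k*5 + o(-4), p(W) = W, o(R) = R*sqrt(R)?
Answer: 43630 + 8*I ≈ 43630.0 + 8.0*I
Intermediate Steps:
o(R) = R**(3/2)
O(k) = -8*I + 5*k (O(k) = k*5 + (-4)**(3/2) = 5*k - 8*I = -8*I + 5*k)
(p(26) - O(111)) + 44159 = (26 - (-8*I + 5*111)) + 44159 = (26 - (-8*I + 555)) + 44159 = (26 - (555 - 8*I)) + 44159 = (26 + (-555 + 8*I)) + 44159 = (-529 + 8*I) + 44159 = 43630 + 8*I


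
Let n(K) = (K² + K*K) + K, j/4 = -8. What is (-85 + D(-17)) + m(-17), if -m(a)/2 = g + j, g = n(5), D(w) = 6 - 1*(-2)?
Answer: -123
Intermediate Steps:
j = -32 (j = 4*(-8) = -32)
n(K) = K + 2*K² (n(K) = (K² + K²) + K = 2*K² + K = K + 2*K²)
D(w) = 8 (D(w) = 6 + 2 = 8)
g = 55 (g = 5*(1 + 2*5) = 5*(1 + 10) = 5*11 = 55)
m(a) = -46 (m(a) = -2*(55 - 32) = -2*23 = -46)
(-85 + D(-17)) + m(-17) = (-85 + 8) - 46 = -77 - 46 = -123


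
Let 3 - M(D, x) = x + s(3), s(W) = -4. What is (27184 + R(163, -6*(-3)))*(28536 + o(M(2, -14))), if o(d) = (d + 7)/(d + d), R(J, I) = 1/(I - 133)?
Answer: 17842031466/23 ≈ 7.7574e+8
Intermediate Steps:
M(D, x) = 7 - x (M(D, x) = 3 - (x - 4) = 3 - (-4 + x) = 3 + (4 - x) = 7 - x)
R(J, I) = 1/(-133 + I)
o(d) = (7 + d)/(2*d) (o(d) = (7 + d)/((2*d)) = (7 + d)*(1/(2*d)) = (7 + d)/(2*d))
(27184 + R(163, -6*(-3)))*(28536 + o(M(2, -14))) = (27184 + 1/(-133 - 6*(-3)))*(28536 + (7 + (7 - 1*(-14)))/(2*(7 - 1*(-14)))) = (27184 + 1/(-133 + 18))*(28536 + (7 + (7 + 14))/(2*(7 + 14))) = (27184 + 1/(-115))*(28536 + (½)*(7 + 21)/21) = (27184 - 1/115)*(28536 + (½)*(1/21)*28) = 3126159*(28536 + ⅔)/115 = (3126159/115)*(85610/3) = 17842031466/23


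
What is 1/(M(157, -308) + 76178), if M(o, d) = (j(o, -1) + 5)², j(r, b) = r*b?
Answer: 1/99282 ≈ 1.0072e-5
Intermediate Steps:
j(r, b) = b*r
M(o, d) = (5 - o)² (M(o, d) = (-o + 5)² = (5 - o)²)
1/(M(157, -308) + 76178) = 1/((-5 + 157)² + 76178) = 1/(152² + 76178) = 1/(23104 + 76178) = 1/99282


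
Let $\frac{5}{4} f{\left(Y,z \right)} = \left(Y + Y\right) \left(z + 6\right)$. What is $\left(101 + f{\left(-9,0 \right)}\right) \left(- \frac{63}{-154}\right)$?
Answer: $\frac{657}{110} \approx 5.9727$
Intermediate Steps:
$f{\left(Y,z \right)} = \frac{8 Y \left(6 + z\right)}{5}$ ($f{\left(Y,z \right)} = \frac{4 \left(Y + Y\right) \left(z + 6\right)}{5} = \frac{4 \cdot 2 Y \left(6 + z\right)}{5} = \frac{8 Y \left(6 + z\right)}{5}$)
$\left(101 + f{\left(-9,0 \right)}\right) \left(- \frac{63}{-154}\right) = \left(101 + \frac{8}{5} \left(-9\right) \left(6 + 0\right)\right) \left(- \frac{63}{-154}\right) = \left(101 + \frac{8}{5} \left(-9\right) 6\right) \left(\left(-63\right) \left(- \frac{1}{154}\right)\right) = \left(101 - \frac{432}{5}\right) \frac{9}{22} = \frac{73}{5} \cdot \frac{9}{22} = \frac{657}{110}$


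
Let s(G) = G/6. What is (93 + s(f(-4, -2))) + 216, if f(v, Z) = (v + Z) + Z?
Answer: 923/3 ≈ 307.67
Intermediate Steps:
f(v, Z) = v + 2*Z (f(v, Z) = (Z + v) + Z = v + 2*Z)
s(G) = G/6 (s(G) = G*(⅙) = G/6)
(93 + s(f(-4, -2))) + 216 = (93 + (-4 + 2*(-2))/6) + 216 = (93 + (-4 - 4)/6) + 216 = (93 + (⅙)*(-8)) + 216 = (93 - 4/3) + 216 = 275/3 + 216 = 923/3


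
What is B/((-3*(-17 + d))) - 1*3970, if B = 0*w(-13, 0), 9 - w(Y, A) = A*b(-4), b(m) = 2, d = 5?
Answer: -3970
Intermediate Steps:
w(Y, A) = 9 - 2*A (w(Y, A) = 9 - A*2 = 9 - 2*A)
B = 0 (B = 0*(9 - 2*0) = 0*(9 + 0) = 0*9 = 0)
B/((-3*(-17 + d))) - 1*3970 = 0/((-3*(-17 + 5))) - 1*3970 = 0/((-3*(-12))) - 3970 = 0/36 - 3970 = 0*(1/36) - 3970 = 0 - 3970 = -3970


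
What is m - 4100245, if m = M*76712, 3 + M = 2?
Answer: -4176957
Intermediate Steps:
M = -1 (M = -3 + 2 = -1)
m = -76712 (m = -1*76712 = -76712)
m - 4100245 = -76712 - 4100245 = -4176957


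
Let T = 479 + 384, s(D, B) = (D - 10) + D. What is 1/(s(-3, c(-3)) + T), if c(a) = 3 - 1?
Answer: 1/847 ≈ 0.0011806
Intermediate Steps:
c(a) = 2
s(D, B) = -10 + 2*D (s(D, B) = (-10 + D) + D = -10 + 2*D)
T = 863
1/(s(-3, c(-3)) + T) = 1/((-10 + 2*(-3)) + 863) = 1/((-10 - 6) + 863) = 1/(-16 + 863) = 1/847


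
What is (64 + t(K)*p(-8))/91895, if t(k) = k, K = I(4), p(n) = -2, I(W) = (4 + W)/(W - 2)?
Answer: 56/91895 ≈ 0.00060939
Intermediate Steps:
I(W) = (4 + W)/(-2 + W)
K = 4 (K = (4 + 4)/(-2 + 4) = 8/2 = (½)*8 = 4)
(64 + t(K)*p(-8))/91895 = (64 + 4*(-2))/91895 = (64 - 8)*(1/91895) = 56*(1/91895) = 56/91895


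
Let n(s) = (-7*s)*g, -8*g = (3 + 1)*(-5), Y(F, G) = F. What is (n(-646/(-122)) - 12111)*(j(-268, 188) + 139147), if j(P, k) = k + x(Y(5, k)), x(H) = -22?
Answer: -207415742111/122 ≈ -1.7001e+9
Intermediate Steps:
g = 5/2 (g = -(3 + 1)*(-5)/8 = -(-5)/2 = -⅛*(-20) = 5/2 ≈ 2.5000)
j(P, k) = -22 + k (j(P, k) = k - 22 = -22 + k)
n(s) = -35*s/2 (n(s) = -7*s*(5/2) = -35*s/2)
(n(-646/(-122)) - 12111)*(j(-268, 188) + 139147) = (-(-11305)/(-122) - 12111)*((-22 + 188) + 139147) = (-(-11305)*(-1)/122 - 12111)*(166 + 139147) = (-35/2*323/61 - 12111)*139313 = (-11305/122 - 12111)*139313 = -1488847/122*139313 = -207415742111/122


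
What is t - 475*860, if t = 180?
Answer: -408320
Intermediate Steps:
t - 475*860 = 180 - 475*860 = 180 - 408500 = -408320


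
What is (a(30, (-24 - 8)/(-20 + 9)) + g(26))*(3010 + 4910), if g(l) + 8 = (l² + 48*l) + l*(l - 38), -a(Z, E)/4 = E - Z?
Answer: 13561920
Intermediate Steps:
a(Z, E) = -4*E + 4*Z (a(Z, E) = -4*(E - Z) = -4*E + 4*Z)
g(l) = -8 + l² + 48*l + l*(-38 + l) (g(l) = -8 + ((l² + 48*l) + l*(l - 38)) = -8 + ((l² + 48*l) + l*(-38 + l)) = -8 + (l² + 48*l + l*(-38 + l)) = -8 + l² + 48*l + l*(-38 + l))
(a(30, (-24 - 8)/(-20 + 9)) + g(26))*(3010 + 4910) = ((-4*(-24 - 8)/(-20 + 9) + 4*30) + (-8 + 2*26² + 10*26))*(3010 + 4910) = ((-(-128)/(-11) + 120) + (-8 + 2*676 + 260))*7920 = ((-(-128)*(-1)/11 + 120) + (-8 + 1352 + 260))*7920 = ((-4*32/11 + 120) + 1604)*7920 = ((-128/11 + 120) + 1604)*7920 = (1192/11 + 1604)*7920 = (18836/11)*7920 = 13561920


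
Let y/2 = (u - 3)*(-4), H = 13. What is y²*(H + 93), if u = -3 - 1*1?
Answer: 332416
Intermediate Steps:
u = -4 (u = -3 - 1 = -4)
y = 56 (y = 2*((-4 - 3)*(-4)) = 2*(-7*(-4)) = 2*28 = 56)
y²*(H + 93) = 56²*(13 + 93) = 3136*106 = 332416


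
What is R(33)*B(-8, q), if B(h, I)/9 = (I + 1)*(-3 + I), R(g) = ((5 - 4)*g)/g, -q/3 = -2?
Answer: 189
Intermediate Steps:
q = 6 (q = -3*(-2) = 6)
R(g) = 1 (R(g) = (1*g)/g = g/g = 1)
B(h, I) = 9*(1 + I)*(-3 + I) (B(h, I) = 9*((I + 1)*(-3 + I)) = 9*((1 + I)*(-3 + I)) = 9*(1 + I)*(-3 + I))
R(33)*B(-8, q) = 1*(-27 - 18*6 + 9*6²) = 1*(-27 - 108 + 9*36) = 1*(-27 - 108 + 324) = 1*189 = 189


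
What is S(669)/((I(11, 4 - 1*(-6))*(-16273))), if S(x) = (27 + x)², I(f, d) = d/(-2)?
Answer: 484416/81365 ≈ 5.9536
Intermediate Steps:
I(f, d) = -d/2 (I(f, d) = d*(-½) = -d/2)
S(669)/((I(11, 4 - 1*(-6))*(-16273))) = (27 + 669)²/((-(4 - 1*(-6))/2*(-16273))) = 696²/((-(4 + 6)/2*(-16273))) = 484416/((-½*10*(-16273))) = 484416/((-5*(-16273))) = 484416/81365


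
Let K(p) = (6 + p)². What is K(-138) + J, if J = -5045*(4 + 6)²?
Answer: -487076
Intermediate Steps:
J = -504500 (J = -5045*10² = -5045*100 = -504500)
K(-138) + J = (6 - 138)² - 504500 = (-132)² - 504500 = 17424 - 504500 = -487076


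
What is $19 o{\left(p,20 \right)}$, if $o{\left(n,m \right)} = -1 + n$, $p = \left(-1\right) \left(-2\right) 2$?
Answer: $57$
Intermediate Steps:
$p = 4$ ($p = 2 \cdot 2 = 4$)
$19 o{\left(p,20 \right)} = 19 \left(-1 + 4\right) = 19 \cdot 3 = 57$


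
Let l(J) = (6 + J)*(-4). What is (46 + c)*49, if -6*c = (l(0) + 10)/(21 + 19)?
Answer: 270823/120 ≈ 2256.9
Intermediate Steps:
l(J) = -24 - 4*J
c = 7/120 (c = -((-24 - 4*0) + 10)/(6*(21 + 19)) = -((-24 + 0) + 10)/(6*40) = -(-24 + 10)/(6*40) = -(-7)/(3*40) = -⅙*(-7/20) = 7/120 ≈ 0.058333)
(46 + c)*49 = (46 + 7/120)*49 = (5527/120)*49 = 270823/120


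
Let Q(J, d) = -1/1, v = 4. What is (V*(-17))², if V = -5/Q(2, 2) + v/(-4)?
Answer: 4624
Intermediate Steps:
Q(J, d) = -1 (Q(J, d) = -1*1 = -1)
V = 4 (V = -5/(-1) + 4/(-4) = -5*(-1) + 4*(-¼) = 5 - 1 = 4)
(V*(-17))² = (4*(-17))² = (-68)² = 4624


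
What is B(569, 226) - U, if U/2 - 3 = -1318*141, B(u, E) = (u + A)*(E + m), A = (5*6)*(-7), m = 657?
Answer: 688667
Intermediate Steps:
A = -210 (A = 30*(-7) = -210)
B(u, E) = (-210 + u)*(657 + E) (B(u, E) = (u - 210)*(E + 657) = (-210 + u)*(657 + E))
U = -371670 (U = 6 + 2*(-1318*141) = 6 + 2*(-185838) = 6 - 371676 = -371670)
B(569, 226) - U = (-137970 - 210*226 + 657*569 + 226*569) - 1*(-371670) = (-137970 - 47460 + 373833 + 128594) + 371670 = 316997 + 371670 = 688667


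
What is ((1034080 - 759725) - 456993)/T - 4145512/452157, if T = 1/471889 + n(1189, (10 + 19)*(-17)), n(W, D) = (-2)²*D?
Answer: 11703806787977930/140253842361933 ≈ 83.447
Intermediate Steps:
n(W, D) = 4*D
T = -930565107/471889 (T = 1/471889 + 4*((10 + 19)*(-17)) = 1/471889 + 4*(29*(-17)) = 1/471889 + 4*(-493) = 1/471889 - 1972 = -930565107/471889 ≈ -1972.0)
((1034080 - 759725) - 456993)/T - 4145512/452157 = ((1034080 - 759725) - 456993)/(-930565107/471889) - 4145512/452157 = (274355 - 456993)*(-471889/930565107) - 4145512*1/452157 = -182638*(-471889/930565107) - 4145512/452157 = 86184863182/930565107 - 4145512/452157 = 11703806787977930/140253842361933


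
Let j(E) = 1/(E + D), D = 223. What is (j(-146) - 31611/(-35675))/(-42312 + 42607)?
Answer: 2469722/810357625 ≈ 0.0030477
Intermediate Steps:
j(E) = 1/(223 + E) (j(E) = 1/(E + 223) = 1/(223 + E))
(j(-146) - 31611/(-35675))/(-42312 + 42607) = (1/(223 - 146) - 31611/(-35675))/(-42312 + 42607) = (1/77 - 31611*(-1/35675))/295 = (1/77 + 31611/35675)*(1/295) = (2469722/2746975)*(1/295) = 2469722/810357625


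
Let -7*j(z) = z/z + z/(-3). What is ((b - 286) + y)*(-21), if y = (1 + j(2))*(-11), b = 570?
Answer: -5744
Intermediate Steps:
j(z) = -1/7 + z/21 (j(z) = -(z/z + z/(-3))/7 = -(1 + z*(-1/3))/7 = -(1 - z/3)/7 = -1/7 + z/21)
y = -220/21 (y = (1 + (-1/7 + (1/21)*2))*(-11) = (1 + (-1/7 + 2/21))*(-11) = (1 - 1/21)*(-11) = (20/21)*(-11) = -220/21 ≈ -10.476)
((b - 286) + y)*(-21) = ((570 - 286) - 220/21)*(-21) = (284 - 220/21)*(-21) = (5744/21)*(-21) = -5744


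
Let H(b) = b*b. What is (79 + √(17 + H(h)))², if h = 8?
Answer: 7744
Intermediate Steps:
H(b) = b²
(79 + √(17 + H(h)))² = (79 + √(17 + 8²))² = (79 + √(17 + 64))² = (79 + √81)² = (79 + 9)² = 88² = 7744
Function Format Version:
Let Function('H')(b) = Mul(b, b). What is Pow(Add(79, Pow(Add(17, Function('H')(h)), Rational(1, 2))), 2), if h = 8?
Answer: 7744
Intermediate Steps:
Function('H')(b) = Pow(b, 2)
Pow(Add(79, Pow(Add(17, Function('H')(h)), Rational(1, 2))), 2) = Pow(Add(79, Pow(Add(17, Pow(8, 2)), Rational(1, 2))), 2) = Pow(Add(79, Pow(Add(17, 64), Rational(1, 2))), 2) = Pow(Add(79, Pow(81, Rational(1, 2))), 2) = Pow(Add(79, 9), 2) = Pow(88, 2) = 7744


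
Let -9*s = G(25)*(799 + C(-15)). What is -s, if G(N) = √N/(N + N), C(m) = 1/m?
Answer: 5992/675 ≈ 8.8770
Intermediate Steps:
G(N) = 1/(2*√N) (G(N) = √N/((2*N)) = (1/(2*N))*√N = 1/(2*√N))
s = -5992/675 (s = -1/(2*√25)*(799 + 1/(-15))/9 = -(½)*(⅕)*(799 - 1/15)/9 = -11984/(90*15) = -⅑*5992/75 = -5992/675 ≈ -8.8770)
-s = -1*(-5992/675) = 5992/675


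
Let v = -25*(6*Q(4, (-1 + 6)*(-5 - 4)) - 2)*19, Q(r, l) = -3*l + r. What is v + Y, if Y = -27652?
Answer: -422852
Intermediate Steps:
Q(r, l) = r - 3*l
v = -395200 (v = -25*(6*(4 - 3*(-1 + 6)*(-5 - 4)) - 2)*19 = -25*(6*(4 - 15*(-9)) - 2)*19 = -25*(6*(4 - 3*(-45)) - 2)*19 = -25*(6*(4 + 135) - 2)*19 = -25*(6*139 - 2)*19 = -25*(834 - 2)*19 = -25*832*19 = -20800*19 = -395200)
v + Y = -395200 - 27652 = -422852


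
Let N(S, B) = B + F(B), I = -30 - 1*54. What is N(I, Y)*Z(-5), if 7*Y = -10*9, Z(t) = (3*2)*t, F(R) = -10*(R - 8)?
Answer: -41100/7 ≈ -5871.4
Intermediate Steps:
I = -84 (I = -30 - 54 = -84)
F(R) = 80 - 10*R (F(R) = -10*(-8 + R) = 80 - 10*R)
Z(t) = 6*t
Y = -90/7 (Y = (-10*9)/7 = (⅐)*(-90) = -90/7 ≈ -12.857)
N(S, B) = 80 - 9*B (N(S, B) = B + (80 - 10*B) = 80 - 9*B)
N(I, Y)*Z(-5) = (80 - 9*(-90/7))*(6*(-5)) = (80 + 810/7)*(-30) = (1370/7)*(-30) = -41100/7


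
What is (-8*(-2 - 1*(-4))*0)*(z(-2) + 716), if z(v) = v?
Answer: 0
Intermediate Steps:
(-8*(-2 - 1*(-4))*0)*(z(-2) + 716) = (-8*(-2 - 1*(-4))*0)*(-2 + 716) = (-8*(-2 + 4)*0)*714 = (-8*2*0)*714 = -16*0*714 = 0*714 = 0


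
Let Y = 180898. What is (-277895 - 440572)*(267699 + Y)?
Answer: -322302140799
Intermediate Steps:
(-277895 - 440572)*(267699 + Y) = (-277895 - 440572)*(267699 + 180898) = -718467*448597 = -322302140799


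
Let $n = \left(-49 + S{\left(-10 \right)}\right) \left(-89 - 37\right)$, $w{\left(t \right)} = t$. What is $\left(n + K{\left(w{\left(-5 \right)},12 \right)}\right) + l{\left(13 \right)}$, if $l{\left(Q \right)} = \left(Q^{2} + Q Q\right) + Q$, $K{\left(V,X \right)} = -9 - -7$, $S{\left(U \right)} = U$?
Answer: $7783$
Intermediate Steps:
$K{\left(V,X \right)} = -2$ ($K{\left(V,X \right)} = -9 + 7 = -2$)
$l{\left(Q \right)} = Q + 2 Q^{2}$ ($l{\left(Q \right)} = \left(Q^{2} + Q^{2}\right) + Q = 2 Q^{2} + Q = Q + 2 Q^{2}$)
$n = 7434$ ($n = \left(-49 - 10\right) \left(-89 - 37\right) = \left(-59\right) \left(-126\right) = 7434$)
$\left(n + K{\left(w{\left(-5 \right)},12 \right)}\right) + l{\left(13 \right)} = \left(7434 - 2\right) + 13 \left(1 + 2 \cdot 13\right) = 7432 + 13 \left(1 + 26\right) = 7432 + 13 \cdot 27 = 7432 + 351 = 7783$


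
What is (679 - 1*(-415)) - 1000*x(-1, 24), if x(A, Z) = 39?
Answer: -37906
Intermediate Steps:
(679 - 1*(-415)) - 1000*x(-1, 24) = (679 - 1*(-415)) - 1000*39 = (679 + 415) - 39000 = 1094 - 39000 = -37906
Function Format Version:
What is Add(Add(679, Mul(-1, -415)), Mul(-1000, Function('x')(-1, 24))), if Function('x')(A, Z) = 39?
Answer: -37906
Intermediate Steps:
Add(Add(679, Mul(-1, -415)), Mul(-1000, Function('x')(-1, 24))) = Add(Add(679, Mul(-1, -415)), Mul(-1000, 39)) = Add(Add(679, 415), -39000) = Add(1094, -39000) = -37906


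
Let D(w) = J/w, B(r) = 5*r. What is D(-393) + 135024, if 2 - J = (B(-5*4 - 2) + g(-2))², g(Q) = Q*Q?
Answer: 53075666/393 ≈ 1.3505e+5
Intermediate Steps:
g(Q) = Q²
J = -11234 (J = 2 - (5*(-5*4 - 2) + (-2)²)² = 2 - (5*(-20 - 2) + 4)² = 2 - (5*(-22) + 4)² = 2 - (-110 + 4)² = 2 - 1*(-106)² = 2 - 1*11236 = 2 - 11236 = -11234)
D(w) = -11234/w
D(-393) + 135024 = -11234/(-393) + 135024 = -11234*(-1/393) + 135024 = 11234/393 + 135024 = 53075666/393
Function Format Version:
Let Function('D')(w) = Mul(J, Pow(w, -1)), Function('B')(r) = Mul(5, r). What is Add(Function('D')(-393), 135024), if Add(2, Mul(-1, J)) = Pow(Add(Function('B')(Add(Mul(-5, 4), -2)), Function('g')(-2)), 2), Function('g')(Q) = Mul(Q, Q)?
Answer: Rational(53075666, 393) ≈ 1.3505e+5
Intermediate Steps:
Function('g')(Q) = Pow(Q, 2)
J = -11234 (J = Add(2, Mul(-1, Pow(Add(Mul(5, Add(Mul(-5, 4), -2)), Pow(-2, 2)), 2))) = Add(2, Mul(-1, Pow(Add(Mul(5, Add(-20, -2)), 4), 2))) = Add(2, Mul(-1, Pow(Add(Mul(5, -22), 4), 2))) = Add(2, Mul(-1, Pow(Add(-110, 4), 2))) = Add(2, Mul(-1, Pow(-106, 2))) = Add(2, Mul(-1, 11236)) = Add(2, -11236) = -11234)
Function('D')(w) = Mul(-11234, Pow(w, -1))
Add(Function('D')(-393), 135024) = Add(Mul(-11234, Pow(-393, -1)), 135024) = Add(Mul(-11234, Rational(-1, 393)), 135024) = Add(Rational(11234, 393), 135024) = Rational(53075666, 393)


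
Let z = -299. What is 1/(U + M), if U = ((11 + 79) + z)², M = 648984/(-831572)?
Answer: 29699/1297258841 ≈ 2.2894e-5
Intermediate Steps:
M = -23178/29699 (M = 648984*(-1/831572) = -23178/29699 ≈ -0.78043)
U = 43681 (U = ((11 + 79) - 299)² = (90 - 299)² = (-209)² = 43681)
1/(U + M) = 1/(43681 - 23178/29699) = 1/(1297258841/29699) = 29699/1297258841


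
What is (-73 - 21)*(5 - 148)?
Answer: 13442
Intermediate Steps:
(-73 - 21)*(5 - 148) = -94*(-143) = 13442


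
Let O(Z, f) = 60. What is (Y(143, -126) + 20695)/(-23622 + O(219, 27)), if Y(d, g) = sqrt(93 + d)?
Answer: -20695/23562 - sqrt(59)/11781 ≈ -0.87897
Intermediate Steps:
(Y(143, -126) + 20695)/(-23622 + O(219, 27)) = (sqrt(93 + 143) + 20695)/(-23622 + 60) = (sqrt(236) + 20695)/(-23562) = (2*sqrt(59) + 20695)*(-1/23562) = (20695 + 2*sqrt(59))*(-1/23562) = -20695/23562 - sqrt(59)/11781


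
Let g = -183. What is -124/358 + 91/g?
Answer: -27635/32757 ≈ -0.84364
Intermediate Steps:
-124/358 + 91/g = -124/358 + 91/(-183) = -124*1/358 + 91*(-1/183) = -62/179 - 91/183 = -27635/32757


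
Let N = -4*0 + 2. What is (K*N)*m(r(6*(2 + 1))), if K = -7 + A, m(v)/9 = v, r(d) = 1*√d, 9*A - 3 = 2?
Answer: -348*√2 ≈ -492.15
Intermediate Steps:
A = 5/9 (A = ⅓ + (⅑)*2 = ⅓ + 2/9 = 5/9 ≈ 0.55556)
r(d) = √d
m(v) = 9*v
N = 2 (N = 0 + 2 = 2)
K = -58/9 (K = -7 + 5/9 = -58/9 ≈ -6.4444)
(K*N)*m(r(6*(2 + 1))) = (-58/9*2)*(9*√(6*(2 + 1))) = -116*√(6*3) = -116*√18 = -116*3*√2 = -348*√2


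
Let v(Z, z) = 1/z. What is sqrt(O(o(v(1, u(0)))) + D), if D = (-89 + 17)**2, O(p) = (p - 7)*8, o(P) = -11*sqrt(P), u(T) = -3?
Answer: 2*sqrt(11538 - 66*I*sqrt(3))/3 ≈ 71.611 - 0.35474*I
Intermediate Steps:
O(p) = -56 + 8*p (O(p) = (-7 + p)*8 = -56 + 8*p)
D = 5184 (D = (-72)**2 = 5184)
sqrt(O(o(v(1, u(0)))) + D) = sqrt((-56 + 8*(-11*I*sqrt(3)/3)) + 5184) = sqrt((-56 - 88*I*sqrt(3)/3) + 5184) = sqrt(5128 - 88*I*sqrt(3)/3)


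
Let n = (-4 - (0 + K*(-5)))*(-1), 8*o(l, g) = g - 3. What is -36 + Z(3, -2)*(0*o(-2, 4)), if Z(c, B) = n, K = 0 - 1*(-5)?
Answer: -36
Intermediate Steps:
K = 5 (K = 0 + 5 = 5)
o(l, g) = -3/8 + g/8 (o(l, g) = (g - 3)/8 = (-3 + g)/8 = -3/8 + g/8)
n = -21 (n = (-4 - (0 + 5*(-5)))*(-1) = (-4 - (0 - 25))*(-1) = (-4 - 1*(-25))*(-1) = (-4 + 25)*(-1) = 21*(-1) = -21)
Z(c, B) = -21
-36 + Z(3, -2)*(0*o(-2, 4)) = -36 - 0*(-3/8 + (⅛)*4) = -36 - 0*(-3/8 + ½) = -36 - 0/8 = -36 - 21*0 = -36 + 0 = -36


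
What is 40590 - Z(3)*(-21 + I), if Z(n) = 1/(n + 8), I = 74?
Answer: 446437/11 ≈ 40585.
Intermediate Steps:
Z(n) = 1/(8 + n)
40590 - Z(3)*(-21 + I) = 40590 - (-21 + 74)/(8 + 3) = 40590 - 53/11 = 446437/11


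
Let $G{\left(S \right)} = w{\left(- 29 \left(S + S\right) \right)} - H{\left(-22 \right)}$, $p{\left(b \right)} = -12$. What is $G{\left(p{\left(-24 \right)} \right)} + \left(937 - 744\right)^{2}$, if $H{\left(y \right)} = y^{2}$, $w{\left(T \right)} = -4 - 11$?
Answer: $36750$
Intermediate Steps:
$w{\left(T \right)} = -15$
$G{\left(S \right)} = -499$ ($G{\left(S \right)} = -15 - \left(-22\right)^{2} = -15 - 484 = -499$)
$G{\left(p{\left(-24 \right)} \right)} + \left(937 - 744\right)^{2} = -499 + \left(937 - 744\right)^{2} = -499 + 193^{2} = -499 + 37249 = 36750$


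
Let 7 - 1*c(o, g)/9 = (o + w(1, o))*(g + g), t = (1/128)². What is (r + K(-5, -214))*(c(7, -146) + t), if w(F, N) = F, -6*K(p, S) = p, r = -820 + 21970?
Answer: 43844333449145/98304 ≈ 4.4601e+8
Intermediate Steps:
r = 21150
K(p, S) = -p/6
t = 1/16384 (t = (1/128)² = 1/16384 ≈ 6.1035e-5)
c(o, g) = 63 - 18*g*(1 + o) (c(o, g) = 63 - 9*(o + 1)*(g + g) = 63 - 9*(1 + o)*2*g = 63 - 18*g*(1 + o))
(r + K(-5, -214))*(c(7, -146) + t) = (21150 - ⅙*(-5))*((63 - 18*(-146) - 18*(-146)*7) + 1/16384) = (21150 + ⅚)*((63 + 2628 + 18396) + 1/16384) = 126905*(21087 + 1/16384)/6 = (126905/6)*(345489409/16384) = 43844333449145/98304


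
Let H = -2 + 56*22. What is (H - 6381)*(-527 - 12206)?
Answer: 65587683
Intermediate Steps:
H = 1230 (H = -2 + 1232 = 1230)
(H - 6381)*(-527 - 12206) = (1230 - 6381)*(-527 - 12206) = -5151*(-12733) = 65587683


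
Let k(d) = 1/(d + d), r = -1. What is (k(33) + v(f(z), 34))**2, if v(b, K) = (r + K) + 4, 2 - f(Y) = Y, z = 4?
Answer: 5968249/4356 ≈ 1370.1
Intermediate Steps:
f(Y) = 2 - Y
v(b, K) = 3 + K (v(b, K) = (-1 + K) + 4 = 3 + K)
k(d) = 1/(2*d)
(k(33) + v(f(z), 34))**2 = ((1/2)/33 + (3 + 34))**2 = ((1/2)*(1/33) + 37)**2 = (1/66 + 37)**2 = (2443/66)**2 = 5968249/4356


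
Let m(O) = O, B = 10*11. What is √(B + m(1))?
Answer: √111 ≈ 10.536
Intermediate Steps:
B = 110
√(B + m(1)) = √(110 + 1) = √111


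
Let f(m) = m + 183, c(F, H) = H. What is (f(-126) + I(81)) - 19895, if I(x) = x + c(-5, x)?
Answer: -19676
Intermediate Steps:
I(x) = 2*x (I(x) = x + x = 2*x)
f(m) = 183 + m
(f(-126) + I(81)) - 19895 = ((183 - 126) + 2*81) - 19895 = (57 + 162) - 19895 = 219 - 19895 = -19676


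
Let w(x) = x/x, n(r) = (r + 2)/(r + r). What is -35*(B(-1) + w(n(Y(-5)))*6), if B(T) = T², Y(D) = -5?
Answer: -245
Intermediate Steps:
n(r) = (2 + r)/(2*r) (n(r) = (2 + r)/((2*r)) = (2 + r)*(1/(2*r)) = (2 + r)/(2*r))
w(x) = 1
-35*(B(-1) + w(n(Y(-5)))*6) = -35*((-1)² + 1*6) = -35*(1 + 6) = -35*7 = -245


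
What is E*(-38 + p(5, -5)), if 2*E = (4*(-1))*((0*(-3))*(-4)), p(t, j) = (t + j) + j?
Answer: 0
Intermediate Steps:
p(t, j) = t + 2*j (p(t, j) = (j + t) + j = t + 2*j)
E = 0 (E = ((4*(-1))*((0*(-3))*(-4)))/2 = (-0*(-4))/2 = (-4*0)/2 = (1/2)*0 = 0)
E*(-38 + p(5, -5)) = 0*(-38 + (5 + 2*(-5))) = 0*(-38 + (5 - 10)) = 0*(-38 - 5) = 0*(-43) = 0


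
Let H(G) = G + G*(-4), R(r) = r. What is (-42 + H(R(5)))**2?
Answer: 3249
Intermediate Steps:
H(G) = -3*G (H(G) = G - 4*G = -3*G)
(-42 + H(R(5)))**2 = (-42 - 3*5)**2 = (-42 - 15)**2 = (-57)**2 = 3249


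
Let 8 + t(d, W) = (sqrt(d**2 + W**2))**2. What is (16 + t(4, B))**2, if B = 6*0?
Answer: 576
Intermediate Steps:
B = 0
t(d, W) = -8 + W**2 + d**2 (t(d, W) = -8 + (sqrt(d**2 + W**2))**2 = -8 + (sqrt(W**2 + d**2))**2 = -8 + (W**2 + d**2) = -8 + W**2 + d**2)
(16 + t(4, B))**2 = (16 + (-8 + 0**2 + 4**2))**2 = (16 + (-8 + 0 + 16))**2 = (16 + 8)**2 = 24**2 = 576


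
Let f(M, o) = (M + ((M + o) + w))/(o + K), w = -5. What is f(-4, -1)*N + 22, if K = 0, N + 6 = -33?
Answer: -524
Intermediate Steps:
N = -39 (N = -6 - 33 = -39)
f(M, o) = (-5 + o + 2*M)/o (f(M, o) = (M + ((M + o) - 5))/(o + 0) = (M + (-5 + M + o))/o = (-5 + o + 2*M)/o)
f(-4, -1)*N + 22 = ((-5 - 1 + 2*(-4))/(-1))*(-39) + 22 = -(-5 - 1 - 8)*(-39) + 22 = -1*(-14)*(-39) + 22 = 14*(-39) + 22 = -546 + 22 = -524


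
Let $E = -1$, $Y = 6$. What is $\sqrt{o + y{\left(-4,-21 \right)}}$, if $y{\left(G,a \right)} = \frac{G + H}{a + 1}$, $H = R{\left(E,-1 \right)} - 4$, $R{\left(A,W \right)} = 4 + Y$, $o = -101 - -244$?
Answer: $\frac{\sqrt{14290}}{10} \approx 11.954$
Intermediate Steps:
$o = 143$ ($o = -101 + 244 = 143$)
$R{\left(A,W \right)} = 10$ ($R{\left(A,W \right)} = 4 + 6 = 10$)
$H = 6$ ($H = 10 - 4 = 6$)
$y{\left(G,a \right)} = \frac{6 + G}{1 + a}$ ($y{\left(G,a \right)} = \frac{G + 6}{a + 1} = \frac{6 + G}{1 + a}$)
$\sqrt{o + y{\left(-4,-21 \right)}} = \sqrt{143 + \frac{6 - 4}{1 - 21}} = \sqrt{143 + \frac{1}{-20} \cdot 2} = \sqrt{143 - \frac{1}{10}} = \sqrt{\frac{1429}{10}} = \frac{\sqrt{14290}}{10}$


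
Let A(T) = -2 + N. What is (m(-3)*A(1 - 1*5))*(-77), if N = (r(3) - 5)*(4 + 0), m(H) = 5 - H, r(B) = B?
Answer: 6160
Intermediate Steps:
N = -8 (N = (3 - 5)*(4 + 0) = -2*4 = -8)
A(T) = -10 (A(T) = -2 - 8 = -10)
(m(-3)*A(1 - 1*5))*(-77) = ((5 - 1*(-3))*(-10))*(-77) = ((5 + 3)*(-10))*(-77) = (8*(-10))*(-77) = -80*(-77) = 6160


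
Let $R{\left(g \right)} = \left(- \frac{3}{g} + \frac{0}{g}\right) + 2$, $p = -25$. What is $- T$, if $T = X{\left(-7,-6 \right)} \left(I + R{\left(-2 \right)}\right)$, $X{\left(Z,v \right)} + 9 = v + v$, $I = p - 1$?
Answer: $- \frac{945}{2} \approx -472.5$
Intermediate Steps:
$I = -26$ ($I = -25 - 1 = -26$)
$X{\left(Z,v \right)} = -9 + 2 v$ ($X{\left(Z,v \right)} = -9 + \left(v + v\right) = -9 + 2 v$)
$R{\left(g \right)} = 2 - \frac{3}{g}$ ($R{\left(g \right)} = \left(- \frac{3}{g} + 0\right) + 2 = - \frac{3}{g} + 2 = 2 - \frac{3}{g}$)
$T = \frac{945}{2}$ ($T = \left(-9 + 2 \left(-6\right)\right) \left(-26 + \left(2 - \frac{3}{-2}\right)\right) = \left(-9 - 12\right) \left(-26 + \left(2 - - \frac{3}{2}\right)\right) = - 21 \left(-26 + \left(2 + \frac{3}{2}\right)\right) = - 21 \left(-26 + \frac{7}{2}\right) = \left(-21\right) \left(- \frac{45}{2}\right) = \frac{945}{2} \approx 472.5$)
$- T = \left(-1\right) \frac{945}{2} = - \frac{945}{2}$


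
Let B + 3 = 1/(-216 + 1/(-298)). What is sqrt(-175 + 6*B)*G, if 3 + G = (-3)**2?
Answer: 6*I*sqrt(799785146845)/64369 ≈ 83.361*I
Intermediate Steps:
B = -193405/64369 (B = -3 + 1/(-216 + 1/(-298)) = -3 + 1/(-216 - 1/298) = -3 + 1/(-64369/298) = -3 - 298/64369 = -193405/64369 ≈ -3.0046)
G = 6 (G = -3 + (-3)**2 = -3 + 9 = 6)
sqrt(-175 + 6*B)*G = sqrt(-175 + 6*(-193405/64369))*6 = sqrt(-175 - 1160430/64369)*6 = sqrt(-12425005/64369)*6 = (I*sqrt(799785146845)/64369)*6 = 6*I*sqrt(799785146845)/64369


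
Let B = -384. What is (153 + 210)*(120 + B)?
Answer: -95832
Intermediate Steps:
(153 + 210)*(120 + B) = (153 + 210)*(120 - 384) = 363*(-264) = -95832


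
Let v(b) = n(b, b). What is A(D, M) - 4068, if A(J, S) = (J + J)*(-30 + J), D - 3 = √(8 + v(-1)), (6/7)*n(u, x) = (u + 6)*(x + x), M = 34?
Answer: -12712/3 - 16*I*√33 ≈ -4237.3 - 91.913*I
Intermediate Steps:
n(u, x) = 7*x*(6 + u)/3 (n(u, x) = 7*((u + 6)*(x + x))/6 = 7*((6 + u)*(2*x))/6 = 7*(2*x*(6 + u))/6 = 7*x*(6 + u)/3)
v(b) = 7*b*(6 + b)/3
D = 3 + I*√33/3 (D = 3 + √(8 + (7/3)*(-1)*(6 - 1)) = 3 + √(8 + (7/3)*(-1)*5) = 3 + √(8 - 35/3) = 3 + √(-11/3) = 3 + I*√33/3 ≈ 3.0 + 1.9149*I)
A(J, S) = 2*J*(-30 + J) (A(J, S) = (2*J)*(-30 + J) = 2*J*(-30 + J))
A(D, M) - 4068 = 2*(3 + I*√33/3)*(-30 + (3 + I*√33/3)) - 4068 = 2*(3 + I*√33/3)*(-27 + I*√33/3) - 4068 = 2*(-27 + I*√33/3)*(3 + I*√33/3) - 4068 = -4068 + 2*(-27 + I*√33/3)*(3 + I*√33/3)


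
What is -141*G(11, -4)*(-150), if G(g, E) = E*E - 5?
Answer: 232650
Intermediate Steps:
G(g, E) = -5 + E² (G(g, E) = E² - 5 = -5 + E²)
-141*G(11, -4)*(-150) = -141*(-5 + (-4)²)*(-150) = -141*(-5 + 16)*(-150) = -141*11*(-150) = -1551*(-150) = 232650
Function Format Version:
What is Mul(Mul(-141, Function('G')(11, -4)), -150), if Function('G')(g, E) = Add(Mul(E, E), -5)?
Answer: 232650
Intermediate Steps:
Function('G')(g, E) = Add(-5, Pow(E, 2)) (Function('G')(g, E) = Add(Pow(E, 2), -5) = Add(-5, Pow(E, 2)))
Mul(Mul(-141, Function('G')(11, -4)), -150) = Mul(Mul(-141, Add(-5, Pow(-4, 2))), -150) = Mul(Mul(-141, Add(-5, 16)), -150) = Mul(Mul(-141, 11), -150) = Mul(-1551, -150) = 232650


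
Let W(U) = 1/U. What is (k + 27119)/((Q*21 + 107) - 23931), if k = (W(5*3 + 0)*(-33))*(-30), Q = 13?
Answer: -27185/23551 ≈ -1.1543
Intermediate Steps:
W(U) = 1/U
k = 66 (k = (-33/(5*3 + 0))*(-30) = (-33/(15 + 0))*(-30) = (-33/15)*(-30) = ((1/15)*(-33))*(-30) = -11/5*(-30) = 66)
(k + 27119)/((Q*21 + 107) - 23931) = (66 + 27119)/((13*21 + 107) - 23931) = 27185/((273 + 107) - 23931) = 27185/(380 - 23931) = 27185/(-23551) = 27185*(-1/23551) = -27185/23551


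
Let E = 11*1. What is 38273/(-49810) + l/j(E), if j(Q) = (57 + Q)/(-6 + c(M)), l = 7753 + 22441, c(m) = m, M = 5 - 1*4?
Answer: -55311899/24905 ≈ -2220.9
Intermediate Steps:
M = 1 (M = 5 - 4 = 1)
l = 30194
E = 11
j(Q) = -57/5 - Q/5 (j(Q) = (57 + Q)/(-6 + 1) = (57 + Q)/(-5) = (57 + Q)*(-⅕) = -57/5 - Q/5)
38273/(-49810) + l/j(E) = 38273/(-49810) + 30194/(-57/5 - ⅕*11) = 38273*(-1/49810) + 30194/(-57/5 - 11/5) = -38273/49810 + 30194/(-68/5) = -38273/49810 + 30194*(-5/68) = -38273/49810 - 75485/34 = -55311899/24905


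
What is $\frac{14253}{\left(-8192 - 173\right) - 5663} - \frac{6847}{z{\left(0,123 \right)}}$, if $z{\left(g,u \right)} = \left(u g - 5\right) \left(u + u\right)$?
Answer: $\frac{319181}{70140} \approx 4.5506$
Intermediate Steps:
$z{\left(g,u \right)} = 2 u \left(-5 + g u\right)$ ($z{\left(g,u \right)} = \left(g u - 5\right) 2 u = \left(-5 + g u\right) 2 u = 2 u \left(-5 + g u\right)$)
$\frac{14253}{\left(-8192 - 173\right) - 5663} - \frac{6847}{z{\left(0,123 \right)}} = \frac{14253}{\left(-8192 - 173\right) - 5663} - \frac{6847}{2 \cdot 123 \left(-5 + 0 \cdot 123\right)} = \frac{14253}{-8365 - 5663} - \frac{6847}{2 \cdot 123 \left(-5 + 0\right)} = \frac{14253}{-14028} - \frac{6847}{2 \cdot 123 \left(-5\right)} = 14253 \left(- \frac{1}{14028}\right) - \frac{6847}{-1230} = - \frac{4751}{4676} - - \frac{167}{30} = - \frac{4751}{4676} + \frac{167}{30} = \frac{319181}{70140}$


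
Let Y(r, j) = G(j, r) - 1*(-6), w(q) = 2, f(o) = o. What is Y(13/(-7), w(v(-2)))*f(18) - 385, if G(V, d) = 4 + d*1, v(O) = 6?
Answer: -1669/7 ≈ -238.43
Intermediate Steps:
G(V, d) = 4 + d
Y(r, j) = 10 + r (Y(r, j) = (4 + r) - 1*(-6) = (4 + r) + 6 = 10 + r)
Y(13/(-7), w(v(-2)))*f(18) - 385 = (10 + 13/(-7))*18 - 385 = (10 + 13*(-⅐))*18 - 385 = (10 - 13/7)*18 - 385 = (57/7)*18 - 385 = 1026/7 - 385 = -1669/7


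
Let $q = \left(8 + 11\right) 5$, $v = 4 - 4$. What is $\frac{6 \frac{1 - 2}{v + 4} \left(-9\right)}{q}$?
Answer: $\frac{27}{190} \approx 0.14211$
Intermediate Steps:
$v = 0$
$q = 95$ ($q = 19 \cdot 5 = 95$)
$\frac{6 \frac{1 - 2}{v + 4} \left(-9\right)}{q} = \frac{6 \frac{1 - 2}{0 + 4} \left(-9\right)}{95} = 6 \left(- \frac{1}{4}\right) \left(-9\right) \frac{1}{95} = \left(- \frac{3}{2}\right) \left(-9\right) \frac{1}{95} = \frac{27}{2} \cdot \frac{1}{95} = \frac{27}{190}$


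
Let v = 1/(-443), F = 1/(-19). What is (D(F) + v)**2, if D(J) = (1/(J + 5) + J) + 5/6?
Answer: 1354290787600/1408487119209 ≈ 0.96152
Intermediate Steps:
F = -1/19 ≈ -0.052632
D(J) = 5/6 + J + 1/(5 + J) (D(J) = (1/(5 + J) + J) + 5*(1/6) = (J + 1/(5 + J)) + 5/6 = 5/6 + J + 1/(5 + J))
v = -1/443 ≈ -0.0022573
(D(F) + v)**2 = ((31 + 6*(-1/19)**2 + 35*(-1/19))/(6*(5 - 1/19)) - 1/443)**2 = ((31 + 6*(1/361) - 35/19)/(6*(94/19)) - 1/443)**2 = ((1/6)*(19/94)*(31 + 6/361 - 35/19) - 1/443)**2 = ((1/6)*(19/94)*(10532/361) - 1/443)**2 = (2633/2679 - 1/443)**2 = (1163740/1186797)**2 = 1354290787600/1408487119209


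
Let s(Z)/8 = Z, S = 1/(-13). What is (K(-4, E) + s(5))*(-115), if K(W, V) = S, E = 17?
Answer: -59685/13 ≈ -4591.2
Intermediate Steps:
S = -1/13 ≈ -0.076923
s(Z) = 8*Z
K(W, V) = -1/13
(K(-4, E) + s(5))*(-115) = (-1/13 + 8*5)*(-115) = (-1/13 + 40)*(-115) = (519/13)*(-115) = -59685/13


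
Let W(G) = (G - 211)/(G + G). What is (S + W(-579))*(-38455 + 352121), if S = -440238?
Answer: -79952650064062/579 ≈ -1.3809e+11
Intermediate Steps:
W(G) = (-211 + G)/(2*G) (W(G) = (-211 + G)/((2*G)) = (-211 + G)*(1/(2*G)) = (-211 + G)/(2*G))
(S + W(-579))*(-38455 + 352121) = (-440238 + (½)*(-211 - 579)/(-579))*(-38455 + 352121) = (-440238 + (½)*(-1/579)*(-790))*313666 = (-440238 + 395/579)*313666 = -254897407/579*313666 = -79952650064062/579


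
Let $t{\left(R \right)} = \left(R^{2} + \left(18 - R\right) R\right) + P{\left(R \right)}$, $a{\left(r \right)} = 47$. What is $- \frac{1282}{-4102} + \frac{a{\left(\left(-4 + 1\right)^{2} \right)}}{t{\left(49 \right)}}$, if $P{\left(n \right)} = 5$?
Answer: $\frac{664964}{1819237} \approx 0.36552$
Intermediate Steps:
$t{\left(R \right)} = 5 + R^{2} + R \left(18 - R\right)$ ($t{\left(R \right)} = \left(R^{2} + \left(18 - R\right) R\right) + 5 = \left(R^{2} + R \left(18 - R\right)\right) + 5 = 5 + R^{2} + R \left(18 - R\right)$)
$- \frac{1282}{-4102} + \frac{a{\left(\left(-4 + 1\right)^{2} \right)}}{t{\left(49 \right)}} = - \frac{1282}{-4102} + \frac{47}{5 + 18 \cdot 49} = \left(-1282\right) \left(- \frac{1}{4102}\right) + \frac{47}{5 + 882} = \frac{641}{2051} + \frac{47}{887} = \frac{664964}{1819237}$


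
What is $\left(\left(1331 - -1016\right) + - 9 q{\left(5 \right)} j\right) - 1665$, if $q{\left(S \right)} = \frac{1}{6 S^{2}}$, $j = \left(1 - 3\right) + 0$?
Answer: $\frac{17053}{25} \approx 682.12$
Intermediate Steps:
$j = -2$ ($j = -2 + 0 = -2$)
$q{\left(S \right)} = \frac{1}{6 S^{2}}$
$\left(\left(1331 - -1016\right) + - 9 q{\left(5 \right)} j\right) - 1665 = \left(\left(1331 - -1016\right) + - 9 \frac{1}{6 \cdot 25} \left(-2\right)\right) - 1665 = \left(\left(1331 + 1016\right) + - 9 \cdot \frac{1}{6} \cdot \frac{1}{25} \left(-2\right)\right) - 1665 = \left(2347 + \left(-9\right) \frac{1}{150} \left(-2\right)\right) - 1665 = \left(2347 - - \frac{3}{25}\right) - 1665 = \left(2347 + \frac{3}{25}\right) - 1665 = \frac{58678}{25} - 1665 = \frac{17053}{25}$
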